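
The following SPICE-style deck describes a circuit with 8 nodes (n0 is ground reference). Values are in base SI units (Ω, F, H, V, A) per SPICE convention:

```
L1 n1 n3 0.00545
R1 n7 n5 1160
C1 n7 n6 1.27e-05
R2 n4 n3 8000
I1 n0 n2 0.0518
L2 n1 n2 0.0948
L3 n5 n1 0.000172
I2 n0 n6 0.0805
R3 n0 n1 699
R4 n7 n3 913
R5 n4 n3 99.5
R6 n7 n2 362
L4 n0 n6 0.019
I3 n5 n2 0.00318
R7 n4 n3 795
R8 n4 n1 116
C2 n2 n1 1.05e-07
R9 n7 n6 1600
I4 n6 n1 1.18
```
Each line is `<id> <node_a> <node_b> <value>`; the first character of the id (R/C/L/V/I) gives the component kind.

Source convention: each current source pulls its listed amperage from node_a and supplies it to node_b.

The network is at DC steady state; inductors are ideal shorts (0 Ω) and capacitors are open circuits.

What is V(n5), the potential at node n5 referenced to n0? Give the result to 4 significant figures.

Apply KCL at each of the 7 non-ground nodes and solve the resulting linear system.
Node n1: branches {L1, L2, L3, R3, R8, C2, I4} → V_1 = 621.3
Node n2: branches {I1, L2, R6, I3, C2} → V_2 = 621.3
Node n3: branches {L1, R2, R4, R5, R7} → V_3 = 621.3
Node n4: branches {R2, R5, R7, R8} → V_4 = 621.3
Node n5: branches {R1, L3, I3} → V_5 = 621.3
Node n6: branches {C1, I2, L4, R9, I4} → V_6 = 0.000
Node n7: branches {R1, C1, R4, R6, R9} → V_7 = 548.7
Source currents: i(L1)=0.07958, i(L2)=0.1457, i(L3)=-0.06581, i(L4)=0.7566

621.3 V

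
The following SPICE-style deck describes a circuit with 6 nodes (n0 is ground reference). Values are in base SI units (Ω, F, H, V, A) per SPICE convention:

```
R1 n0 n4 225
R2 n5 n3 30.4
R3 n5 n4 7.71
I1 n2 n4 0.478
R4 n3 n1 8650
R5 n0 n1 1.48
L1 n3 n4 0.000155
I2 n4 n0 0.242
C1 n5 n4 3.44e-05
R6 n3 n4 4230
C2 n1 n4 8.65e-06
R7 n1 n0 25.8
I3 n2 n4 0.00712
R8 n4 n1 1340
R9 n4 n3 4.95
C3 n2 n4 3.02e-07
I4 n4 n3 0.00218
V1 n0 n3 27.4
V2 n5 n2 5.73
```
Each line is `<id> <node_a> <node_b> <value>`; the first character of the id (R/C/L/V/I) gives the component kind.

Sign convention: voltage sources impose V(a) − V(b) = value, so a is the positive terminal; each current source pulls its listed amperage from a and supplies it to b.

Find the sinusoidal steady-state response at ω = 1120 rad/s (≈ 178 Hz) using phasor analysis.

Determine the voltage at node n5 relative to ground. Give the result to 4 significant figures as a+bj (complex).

Apply KCL at each of the 5 non-ground nodes and solve the resulting linear system.
Node n1: branches {R4, R5, C2, R7, R8} → V_1 = -0.03810-0.3712j
Node n2: branches {I1, I3, C3, V2} → V_2 = -35.98+0.6846j
Node n3: branches {R2, R4, L1, R6, R9, I4, V1} → V_3 = -27.40+0.000j
Node n4: branches {R1, R3, I1, L1, I2, C1, R6, C2, I3, R8, R9, C3, I4} → V_4 = -27.44+0.0007337j
Node n5: branches {R2, R3, C1, V2} → V_5 = -30.25+0.6846j
Source currents: i(V1)=0.09282-0.2652j, i(V2)=0.4849-0.002889j

-30.25+0.6846j V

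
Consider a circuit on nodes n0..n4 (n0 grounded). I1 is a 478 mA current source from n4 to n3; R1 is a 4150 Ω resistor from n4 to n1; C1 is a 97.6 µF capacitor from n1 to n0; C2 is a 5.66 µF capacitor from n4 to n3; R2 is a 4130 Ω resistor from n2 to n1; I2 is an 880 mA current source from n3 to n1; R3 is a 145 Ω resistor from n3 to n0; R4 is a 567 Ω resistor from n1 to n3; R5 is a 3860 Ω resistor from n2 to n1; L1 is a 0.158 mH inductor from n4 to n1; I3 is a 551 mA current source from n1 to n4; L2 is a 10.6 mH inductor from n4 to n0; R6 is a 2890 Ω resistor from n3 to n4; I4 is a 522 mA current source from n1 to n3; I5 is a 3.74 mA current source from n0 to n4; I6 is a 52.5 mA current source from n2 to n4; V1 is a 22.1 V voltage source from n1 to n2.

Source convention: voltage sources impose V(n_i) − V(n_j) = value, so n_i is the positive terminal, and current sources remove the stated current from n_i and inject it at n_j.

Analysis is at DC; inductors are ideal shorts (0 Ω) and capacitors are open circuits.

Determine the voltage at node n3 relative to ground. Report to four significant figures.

13.32 V

Element admittances at DC:
  I1: injects 0.478 A into n3 (from n4)
  Y(R1) = 0.0002410 S between n4,n1
  Y(C1) = 0.000 S between n1,n0
  Y(C2) = 0.000 S between n4,n3
  Y(R2) = 0.0002421 S between n2,n1
  I2: injects 0.88 A into n1 (from n3)
  Y(R3) = 0.006897 S between n3,n0
  Y(R4) = 0.001764 S between n1,n3
  Y(R5) = 0.0002591 S between n2,n1
  L1: short n4↔n1 (DC inductor)
  I3: injects 0.551 A into n4 (from n1)
  L2: short n4↔n0 (DC inductor)
  Y(R6) = 0.0003460 S between n3,n4
  I4: injects 0.522 A into n3 (from n1)
  I5: injects 0.00374 A into n4 (from n0)
  I6: injects 0.0525 A into n4 (from n2)
  V1: constraint V(n1)−V(n2) = 22.1
Assemble and solve the 7×7 MNA system:
  V(n1)=0.000  V(n2)=-22.10  V(n3)=13.32  V(n4)=0.000
  i(L1)=0.2220  i(L2)=-0.08815  i(V1)=0.04142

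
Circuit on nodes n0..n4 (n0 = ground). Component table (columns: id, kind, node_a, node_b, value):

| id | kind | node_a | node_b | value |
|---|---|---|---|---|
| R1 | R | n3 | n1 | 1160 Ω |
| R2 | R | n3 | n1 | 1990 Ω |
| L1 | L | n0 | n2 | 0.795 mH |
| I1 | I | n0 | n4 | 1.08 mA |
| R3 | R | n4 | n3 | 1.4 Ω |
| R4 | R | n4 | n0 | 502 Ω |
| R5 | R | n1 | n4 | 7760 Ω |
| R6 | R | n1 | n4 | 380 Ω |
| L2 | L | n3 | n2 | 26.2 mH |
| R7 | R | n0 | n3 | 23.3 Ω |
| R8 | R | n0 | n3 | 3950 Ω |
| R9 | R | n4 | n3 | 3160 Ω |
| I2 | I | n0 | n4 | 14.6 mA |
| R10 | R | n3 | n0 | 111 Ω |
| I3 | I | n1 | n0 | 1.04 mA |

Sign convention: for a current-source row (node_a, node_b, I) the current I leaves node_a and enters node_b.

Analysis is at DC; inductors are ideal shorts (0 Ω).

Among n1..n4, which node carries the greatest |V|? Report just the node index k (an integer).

1

Apply KCL at each of the 4 non-ground nodes and solve the resulting linear system.
Node n1: branches {R1, R2, R5, R6, I3} → V_1 = -0.2381
Node n2: branches {L1, L2} → V_2 = 0.000
Node n3: branches {R1, R2, R3, L2, R7, R8, R9, R10} → V_3 = 0.000
Node n4: branches {I1, R3, R4, R5, R6, R9, I2} → V_4 = 0.02088
Source currents: i(L1)=-0.01460, i(L2)=0.01460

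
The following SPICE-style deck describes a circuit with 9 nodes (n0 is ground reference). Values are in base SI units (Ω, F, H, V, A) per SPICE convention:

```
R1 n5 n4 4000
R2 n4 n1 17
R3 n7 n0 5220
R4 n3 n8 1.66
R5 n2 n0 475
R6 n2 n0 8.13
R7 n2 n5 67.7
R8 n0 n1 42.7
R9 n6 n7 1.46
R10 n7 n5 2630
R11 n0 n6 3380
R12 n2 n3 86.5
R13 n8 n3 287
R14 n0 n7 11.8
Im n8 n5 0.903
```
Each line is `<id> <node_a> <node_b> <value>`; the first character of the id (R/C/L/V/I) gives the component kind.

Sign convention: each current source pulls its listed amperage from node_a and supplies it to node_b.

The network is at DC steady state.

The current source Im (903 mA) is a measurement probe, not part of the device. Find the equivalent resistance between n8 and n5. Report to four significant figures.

R_eq = 153.1 Ω

MNA unknowns: 8 node voltages V₁..V_8
R1: Y=0.0002500 on G[5,4]
R2: Y=0.05882 on G[4,1]
R3: Y=0.0001916 on G[7,0]
R4: Y=0.6024 on G[3,8]
R5: Y=0.002105 on G[2,0]
R6: Y=0.1230 on G[2,0]
R7: Y=0.01477 on G[2,5]
R8: Y=0.02342 on G[0,1]
R9: Y=0.6849 on G[6,7]
R10: Y=0.0003802 on G[7,5]
R11: Y=0.0002959 on G[0,6]
R12: Y=0.01156 on G[2,3]
R13: Y=0.003484 on G[8,3]
R14: Y=0.08475 on G[0,7]
Im: z[8]−=0.903, z[5]+=0.903
solve → V1=0.6140, V2=-0.2915, V3=-78.40, V4=0.8584, V5=58.37, V6=0.2591, V7=0.2592, V8=-79.89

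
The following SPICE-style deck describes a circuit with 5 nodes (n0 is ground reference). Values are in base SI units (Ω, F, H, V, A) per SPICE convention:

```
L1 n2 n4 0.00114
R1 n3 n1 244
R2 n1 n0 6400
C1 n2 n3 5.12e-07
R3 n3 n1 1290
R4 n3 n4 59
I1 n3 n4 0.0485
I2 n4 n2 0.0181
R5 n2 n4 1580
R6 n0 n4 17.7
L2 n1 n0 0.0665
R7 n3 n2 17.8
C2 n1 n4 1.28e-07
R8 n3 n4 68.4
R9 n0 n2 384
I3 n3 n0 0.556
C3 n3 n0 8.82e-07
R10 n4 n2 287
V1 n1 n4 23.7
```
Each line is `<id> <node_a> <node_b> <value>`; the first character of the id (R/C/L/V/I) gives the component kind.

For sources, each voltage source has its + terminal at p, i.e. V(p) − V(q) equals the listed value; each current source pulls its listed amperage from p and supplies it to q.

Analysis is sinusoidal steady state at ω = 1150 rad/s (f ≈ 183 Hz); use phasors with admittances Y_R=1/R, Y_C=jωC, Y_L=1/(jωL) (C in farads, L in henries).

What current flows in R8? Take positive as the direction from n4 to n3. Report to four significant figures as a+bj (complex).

0.07674-4.090e-05j A

Apply KCL at each of the 4 non-ground nodes and solve the resulting linear system.
Node n1: branches {R1, R2, R3, L2, C2, V1} → V_1 = 13.59+3.276j
Node n2: branches {L1, C1, I2, R5, R7, R9, R10} → V_2 = -10.12+2.948j
Node n3: branches {R1, C1, R3, R4, I1, R7, R8, I3, C3} → V_3 = -15.36+3.279j
Node n4: branches {L1, R4, I1, I2, R5, R6, C2, R8, R10, V1} → V_4 = -10.11+3.276j
Source currents: i(V1)=-0.1860+0.1737j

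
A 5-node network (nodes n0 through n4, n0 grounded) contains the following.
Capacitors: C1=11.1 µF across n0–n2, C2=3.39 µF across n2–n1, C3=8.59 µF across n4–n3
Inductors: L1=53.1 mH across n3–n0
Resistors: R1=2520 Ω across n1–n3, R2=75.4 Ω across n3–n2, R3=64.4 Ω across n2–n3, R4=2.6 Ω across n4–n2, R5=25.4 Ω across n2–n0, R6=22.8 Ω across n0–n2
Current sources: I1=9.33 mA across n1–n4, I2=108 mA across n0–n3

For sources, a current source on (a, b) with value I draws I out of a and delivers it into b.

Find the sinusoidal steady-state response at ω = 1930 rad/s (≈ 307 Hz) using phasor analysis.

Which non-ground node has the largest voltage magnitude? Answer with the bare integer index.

MNA unknowns: 4 node voltages V₁..V_4
C1: Y=0.000+0.02142j on G[0,2]
L1: Y=0.000-0.009758j on G[3,0]
R1: Y=0.0003968+0.000j on G[1,3]
R2: Y=0.01326+0.000j on G[3,2]
R3: Y=0.01553+0.000j on G[2,3]
R4: Y=0.3846+0.000j on G[4,2]
I1: z[1]−=0.00933, z[4]+=0.00933
R5: Y=0.03937+0.000j on G[2,0]
C2: Y=0.000+0.006543j on G[2,1]
R6: Y=0.04386+0.000j on G[0,2]
C3: Y=0.000+0.01658j on G[4,3]
I2: z[0]−=0.108, z[3]+=0.108
solve → V1=1.272+1.426j, V2=1.365+0.2155j, V3=4.834-0.09765j, V4=1.409+0.3632j

3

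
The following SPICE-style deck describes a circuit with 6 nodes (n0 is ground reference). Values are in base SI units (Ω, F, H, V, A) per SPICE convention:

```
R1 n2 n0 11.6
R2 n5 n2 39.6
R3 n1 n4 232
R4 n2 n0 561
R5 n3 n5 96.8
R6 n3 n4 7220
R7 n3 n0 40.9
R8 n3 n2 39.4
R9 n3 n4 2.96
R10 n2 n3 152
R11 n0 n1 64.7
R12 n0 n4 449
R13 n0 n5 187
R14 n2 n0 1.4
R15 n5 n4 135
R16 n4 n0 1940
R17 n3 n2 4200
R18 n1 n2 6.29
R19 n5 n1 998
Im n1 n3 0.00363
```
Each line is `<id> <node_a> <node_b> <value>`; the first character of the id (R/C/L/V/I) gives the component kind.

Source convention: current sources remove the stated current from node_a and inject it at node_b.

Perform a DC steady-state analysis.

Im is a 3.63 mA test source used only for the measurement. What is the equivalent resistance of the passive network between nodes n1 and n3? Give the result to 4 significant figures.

Apply KCL at each of the 5 non-ground nodes and solve the resulting linear system.
Node n1: branches {R3, R11, R18, R19, Im} → V_1 = -0.02017
Node n2: branches {R1, R2, R4, R8, R10, R14, R17, R18} → V_2 = -0.001290
Node n3: branches {R5, R6, R7, R8, R9, R10, R17, Im} → V_3 = 0.04668
Node n4: branches {R3, R6, R9, R12, R15, R16} → V_4 = 0.04485
Node n5: branches {R2, R5, R13, R15, R19} → V_5 = 0.01544

R_eq = 18.42 Ω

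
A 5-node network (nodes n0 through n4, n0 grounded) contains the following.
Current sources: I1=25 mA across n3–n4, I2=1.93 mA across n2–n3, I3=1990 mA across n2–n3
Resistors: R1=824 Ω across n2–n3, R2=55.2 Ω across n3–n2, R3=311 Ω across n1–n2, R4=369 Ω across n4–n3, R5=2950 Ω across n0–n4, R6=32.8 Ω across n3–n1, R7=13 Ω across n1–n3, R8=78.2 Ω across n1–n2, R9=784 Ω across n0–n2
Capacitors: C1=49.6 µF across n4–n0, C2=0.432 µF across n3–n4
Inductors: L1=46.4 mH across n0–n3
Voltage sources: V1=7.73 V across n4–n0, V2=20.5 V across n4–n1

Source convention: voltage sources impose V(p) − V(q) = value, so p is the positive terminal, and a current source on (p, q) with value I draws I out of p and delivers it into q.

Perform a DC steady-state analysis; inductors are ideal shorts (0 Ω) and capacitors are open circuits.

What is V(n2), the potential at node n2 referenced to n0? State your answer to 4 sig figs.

-59.99 V

Apply KCL at each of the 4 non-ground nodes and solve the resulting linear system.
Node n1: branches {R3, R6, R7, R8, V2} → V_1 = -12.77
Node n2: branches {R1, R2, R3, I2, I3, R8, R9} → V_2 = -59.99
Node n3: branches {I1, R1, R2, R4, I2, R6, I3, L1, C2, R7} → V_3 = 0.000
Node n4: branches {I1, R4, C1, R5, C2, V1, V2} → V_4 = 7.730
Source currents: i(L1)=0.5434, i(V1)=0.6173, i(V2)=-0.6159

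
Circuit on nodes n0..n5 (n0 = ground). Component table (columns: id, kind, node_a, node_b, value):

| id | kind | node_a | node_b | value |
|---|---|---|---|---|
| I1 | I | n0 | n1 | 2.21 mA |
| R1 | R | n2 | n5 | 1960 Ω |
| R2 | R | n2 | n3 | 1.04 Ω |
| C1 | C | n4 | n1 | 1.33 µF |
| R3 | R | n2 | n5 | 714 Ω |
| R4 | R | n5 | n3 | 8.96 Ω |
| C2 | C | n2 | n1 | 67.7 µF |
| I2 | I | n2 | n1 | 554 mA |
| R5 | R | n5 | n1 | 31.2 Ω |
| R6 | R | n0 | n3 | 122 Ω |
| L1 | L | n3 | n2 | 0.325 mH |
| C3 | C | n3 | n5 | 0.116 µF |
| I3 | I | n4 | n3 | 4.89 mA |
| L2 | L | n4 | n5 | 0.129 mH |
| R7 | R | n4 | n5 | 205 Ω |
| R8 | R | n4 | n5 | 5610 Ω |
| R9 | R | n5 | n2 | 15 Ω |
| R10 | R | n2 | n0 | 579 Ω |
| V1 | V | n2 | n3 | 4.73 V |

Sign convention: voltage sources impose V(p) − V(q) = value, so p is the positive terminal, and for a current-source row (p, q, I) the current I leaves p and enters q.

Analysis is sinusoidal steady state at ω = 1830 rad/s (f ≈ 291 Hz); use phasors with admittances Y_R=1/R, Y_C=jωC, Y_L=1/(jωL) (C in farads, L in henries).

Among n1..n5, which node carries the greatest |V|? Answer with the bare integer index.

1

MNA unknowns: 5 node voltages V₁..V_5 plus 1 source current (V1)
I1: z[0]−=0.00221, z[1]+=0.00221
R1: Y=0.0005102+0.000j on G[2,5]
R2: Y=0.9615+0.000j on G[2,3]
C1: Y=0.000+0.002434j on G[4,1]
R3: Y=0.001401+0.000j on G[2,5]
R4: Y=0.1116+0.000j on G[5,3]
C2: Y=0.000+0.1239j on G[2,1]
I2: z[2]−=0.554, z[1]+=0.554
R5: Y=0.03205+0.000j on G[5,1]
R6: Y=0.008197+0.000j on G[0,3]
L1: Y=0.000-1.681j on G[3,2]
C3: Y=0.000+0.0002123j on G[3,5]
I3: z[4]−=0.00489, z[3]+=0.00489
L2: Y=0.000-4.236j on G[4,5]
R7: Y=0.004878+0.000j on G[4,5]
R8: Y=0.0001783+0.000j on G[4,5]
R9: Y=0.06667+0.000j on G[5,2]
R10: Y=0.001727+0.000j on G[2,0]
V1: row V2−V3=4.73, i_V1 at 2,3
solve → V1=4.873-3.625j, V2=4.130+0.000j, V3=-0.6005+0.000j, V4=1.765-0.5135j, V5=1.767-0.5141j
aux → i_V1=-4.822+8.010j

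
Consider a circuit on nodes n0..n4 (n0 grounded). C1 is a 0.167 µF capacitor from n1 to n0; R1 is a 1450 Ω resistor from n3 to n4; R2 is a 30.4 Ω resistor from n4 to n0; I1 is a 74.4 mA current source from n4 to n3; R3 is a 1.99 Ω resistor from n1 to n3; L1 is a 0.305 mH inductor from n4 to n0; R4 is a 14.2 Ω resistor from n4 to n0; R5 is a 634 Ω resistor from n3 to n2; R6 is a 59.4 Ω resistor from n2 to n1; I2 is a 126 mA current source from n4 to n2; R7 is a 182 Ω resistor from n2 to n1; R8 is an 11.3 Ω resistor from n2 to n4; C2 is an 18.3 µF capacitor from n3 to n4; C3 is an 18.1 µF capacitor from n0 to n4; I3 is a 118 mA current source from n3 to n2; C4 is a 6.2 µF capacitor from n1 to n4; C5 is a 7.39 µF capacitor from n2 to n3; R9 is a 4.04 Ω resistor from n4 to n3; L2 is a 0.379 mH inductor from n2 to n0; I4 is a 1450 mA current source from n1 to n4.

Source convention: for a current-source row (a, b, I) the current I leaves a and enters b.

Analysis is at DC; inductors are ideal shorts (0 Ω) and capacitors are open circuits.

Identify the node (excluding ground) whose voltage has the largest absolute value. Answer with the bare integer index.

Apply KCL at each of the 4 non-ground nodes and solve the resulting linear system.
Node n1: branches {C1, R3, R6, R7, C4, I4} → V_1 = -7.819
Node n2: branches {R5, R6, I2, R7, R8, I3, C5, L2} → V_2 = 0.000
Node n3: branches {R1, I1, R3, R5, C2, I3, C5, R9} → V_3 = -5.280
Node n4: branches {R1, R2, I1, L1, R4, I2, R8, C2, C3, C4, R9, I4} → V_4 = 0.000
Source currents: i(L1)=-0.06109, i(L2)=0.06109

1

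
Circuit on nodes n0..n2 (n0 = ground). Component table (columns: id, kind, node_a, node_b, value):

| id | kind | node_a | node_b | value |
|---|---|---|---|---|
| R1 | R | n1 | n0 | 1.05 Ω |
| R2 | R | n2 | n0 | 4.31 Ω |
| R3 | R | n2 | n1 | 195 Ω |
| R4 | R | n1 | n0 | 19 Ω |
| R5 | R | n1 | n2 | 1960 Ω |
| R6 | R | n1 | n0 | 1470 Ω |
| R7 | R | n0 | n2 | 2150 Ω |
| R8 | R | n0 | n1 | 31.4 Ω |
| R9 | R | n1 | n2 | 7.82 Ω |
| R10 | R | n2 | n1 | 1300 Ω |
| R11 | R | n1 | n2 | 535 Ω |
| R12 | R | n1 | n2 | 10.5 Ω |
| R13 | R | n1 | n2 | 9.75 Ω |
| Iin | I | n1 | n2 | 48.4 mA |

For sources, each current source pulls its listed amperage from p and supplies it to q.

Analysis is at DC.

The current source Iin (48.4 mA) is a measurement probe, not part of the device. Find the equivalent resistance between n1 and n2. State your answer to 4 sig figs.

R_eq = 1.909 Ω

MNA unknowns: 2 node voltages V₁..V_2
R1: Y=0.9524 on G[1,0]
R2: Y=0.2320 on G[2,0]
R3: Y=0.005128 on G[2,1]
R4: Y=0.05263 on G[1,0]
R5: Y=0.0005102 on G[1,2]
R6: Y=0.0006803 on G[1,0]
R7: Y=0.0004651 on G[0,2]
R8: Y=0.03185 on G[0,1]
R9: Y=0.1279 on G[1,2]
R10: Y=0.0007692 on G[2,1]
R11: Y=0.001869 on G[1,2]
R12: Y=0.09524 on G[1,2]
R13: Y=0.1026 on G[1,2]
Iin: z[1]−=0.0484, z[2]+=0.0484
solve → V1=-0.01691, V2=0.07548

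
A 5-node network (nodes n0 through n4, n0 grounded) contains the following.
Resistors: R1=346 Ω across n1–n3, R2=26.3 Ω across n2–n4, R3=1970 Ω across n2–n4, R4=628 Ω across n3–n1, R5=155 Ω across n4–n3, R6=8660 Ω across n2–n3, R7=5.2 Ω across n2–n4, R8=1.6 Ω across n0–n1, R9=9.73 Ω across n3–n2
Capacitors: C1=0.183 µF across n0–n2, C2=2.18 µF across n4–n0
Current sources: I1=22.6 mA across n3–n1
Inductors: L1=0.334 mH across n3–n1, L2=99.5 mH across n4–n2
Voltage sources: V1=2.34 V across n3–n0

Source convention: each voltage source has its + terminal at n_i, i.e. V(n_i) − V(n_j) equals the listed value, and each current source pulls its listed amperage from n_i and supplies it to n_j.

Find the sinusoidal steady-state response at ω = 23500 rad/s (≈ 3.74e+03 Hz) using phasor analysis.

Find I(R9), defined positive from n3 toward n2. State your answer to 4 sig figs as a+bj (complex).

Element admittances at ω=23500 rad/s:
  Y(R1) = 0.002890+0.000j S between n1,n3
  Y(R2) = 0.03802+0.000j S between n2,n4
  Y(R3) = 0.0005076+0.000j S between n2,n4
  Y(R4) = 0.001592+0.000j S between n3,n1
  Y(C1) = 0.000+0.004301j S between n0,n2
  Y(C2) = 0.000+0.05123j S between n4,n0
  Y(R5) = 0.006452+0.000j S between n4,n3
  I1: injects 0.0226 A into n1 (from n3)
  Y(R6) = 0.0001155+0.000j S between n2,n3
  Y(R7) = 0.1923+0.000j S between n2,n4
  Y(R8) = 0.6250+0.000j S between n0,n1
  Y(L1) = 0.000-0.1274j S between n3,n1
  Y(R9) = 0.1028+0.000j S between n3,n2
  Y(L2) = 0.000-0.0004277j S between n4,n2
  V1: constraint V(n3)−V(n0) = 2.34
Assemble and solve the 5×5 MNA system:
  V(n1)=0.1426-0.4447j  V(n2)=1.802-0.7910j  V(n3)=2.340+0.000j  V(n4)=1.577-1.110j
  i(V1)=-0.1494+0.1894j

0.05531+0.08130j A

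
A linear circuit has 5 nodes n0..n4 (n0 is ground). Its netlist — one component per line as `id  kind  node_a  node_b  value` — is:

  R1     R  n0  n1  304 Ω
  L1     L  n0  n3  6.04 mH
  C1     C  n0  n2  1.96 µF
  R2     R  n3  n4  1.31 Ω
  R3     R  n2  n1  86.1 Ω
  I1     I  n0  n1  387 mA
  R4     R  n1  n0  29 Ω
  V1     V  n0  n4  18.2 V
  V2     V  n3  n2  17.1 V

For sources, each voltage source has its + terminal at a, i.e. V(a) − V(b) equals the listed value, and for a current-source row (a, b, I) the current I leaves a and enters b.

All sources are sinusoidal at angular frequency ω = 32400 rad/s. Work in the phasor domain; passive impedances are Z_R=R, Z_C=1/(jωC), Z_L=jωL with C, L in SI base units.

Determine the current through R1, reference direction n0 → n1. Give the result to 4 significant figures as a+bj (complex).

Apply KCL at each of the 4 non-ground nodes and solve the resulting linear system.
Node n1: branches {R1, R3, I1, R4} → V_1 = -0.2938+0.6414j
Node n2: branches {C1, R3, V2} → V_2 = -34.57+2.727j
Node n3: branches {L1, R2, V2} → V_3 = -17.47+2.727j
Node n4: branches {R2, V1} → V_4 = -18.20+0.000j
Source currents: i(V1)=-0.5573-2.082j, i(V2)=-0.5713-2.171j

0.0009664-0.002110j A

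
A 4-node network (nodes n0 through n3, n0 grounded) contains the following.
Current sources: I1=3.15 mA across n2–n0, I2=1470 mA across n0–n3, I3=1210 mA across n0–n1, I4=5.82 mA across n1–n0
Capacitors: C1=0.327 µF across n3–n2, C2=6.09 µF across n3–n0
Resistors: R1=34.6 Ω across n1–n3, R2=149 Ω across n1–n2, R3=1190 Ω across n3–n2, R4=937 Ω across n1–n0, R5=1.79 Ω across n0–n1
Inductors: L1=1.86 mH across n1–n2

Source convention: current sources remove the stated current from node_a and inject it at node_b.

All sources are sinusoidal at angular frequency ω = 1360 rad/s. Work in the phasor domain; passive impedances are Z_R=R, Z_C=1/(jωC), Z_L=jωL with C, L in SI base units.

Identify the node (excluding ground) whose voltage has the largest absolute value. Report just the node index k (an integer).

3

MNA unknowns: 3 node voltages V₁..V_3
I1: z[2]−=0.00315, z[0]+=0.00315
C1: Y=0.000+0.0004447j on G[3,2]
I2: z[0]−=1.47, z[3]+=1.47
R1: Y=0.02890+0.000j on G[1,3]
R2: Y=0.006711+0.000j on G[1,2]
R3: Y=0.0008403+0.000j on G[3,2]
L1: Y=0.000-0.3953j on G[1,2]
R4: Y=0.001067+0.000j on G[1,0]
R5: Y=0.5587+0.000j on G[0,1]
C2: Y=0.000+0.008282j on G[3,0]
I3: z[0]−=1.21, z[1]+=1.21
I4: z[1]−=0.00582, z[0]+=0.00582
solve → V1=4.547-0.7328j, V2=4.529-0.6284j, V3=49.52-15.19j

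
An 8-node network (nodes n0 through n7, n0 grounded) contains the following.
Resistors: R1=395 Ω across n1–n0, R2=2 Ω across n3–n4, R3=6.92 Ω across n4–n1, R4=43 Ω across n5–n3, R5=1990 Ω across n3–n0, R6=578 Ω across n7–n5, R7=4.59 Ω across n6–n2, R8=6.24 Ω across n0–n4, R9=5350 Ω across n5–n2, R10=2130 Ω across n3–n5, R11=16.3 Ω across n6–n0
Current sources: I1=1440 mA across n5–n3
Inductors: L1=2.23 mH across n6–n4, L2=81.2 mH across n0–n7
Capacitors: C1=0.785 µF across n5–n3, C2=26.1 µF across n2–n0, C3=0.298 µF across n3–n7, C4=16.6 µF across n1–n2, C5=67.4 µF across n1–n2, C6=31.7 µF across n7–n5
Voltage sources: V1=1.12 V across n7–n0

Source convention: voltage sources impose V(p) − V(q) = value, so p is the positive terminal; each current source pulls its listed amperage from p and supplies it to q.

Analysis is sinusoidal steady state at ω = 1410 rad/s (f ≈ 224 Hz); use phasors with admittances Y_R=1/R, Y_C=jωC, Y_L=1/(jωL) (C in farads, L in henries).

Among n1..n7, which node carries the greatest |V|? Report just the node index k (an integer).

Apply KCL at each of the 7 non-ground nodes and solve the resulting linear system.
Node n1: branches {R1, R3, C4, C5} → V_1 = 5.106+1.001j
Node n2: branches {C2, C4, R7, C5, R9} → V_2 = 4.322+0.1469j
Node n3: branches {R2, R4, R5, I1, C1, C3, R10} → V_3 = 6.542+2.562j
Node n4: branches {R2, R3, L1, R8} → V_4 = 4.495+1.662j
Node n5: branches {R4, I1, C1, R6, R9, R10, C6} → V_5 = -9.993+22.46j
Node n6: branches {L1, R7, R11} → V_6 = 4.773+0.4313j
Node n7: branches {L2, R6, C3, C6, V1} → V_7 = 1.120+0.000j
Source currents: i(V1)=-1.024-0.4458j

5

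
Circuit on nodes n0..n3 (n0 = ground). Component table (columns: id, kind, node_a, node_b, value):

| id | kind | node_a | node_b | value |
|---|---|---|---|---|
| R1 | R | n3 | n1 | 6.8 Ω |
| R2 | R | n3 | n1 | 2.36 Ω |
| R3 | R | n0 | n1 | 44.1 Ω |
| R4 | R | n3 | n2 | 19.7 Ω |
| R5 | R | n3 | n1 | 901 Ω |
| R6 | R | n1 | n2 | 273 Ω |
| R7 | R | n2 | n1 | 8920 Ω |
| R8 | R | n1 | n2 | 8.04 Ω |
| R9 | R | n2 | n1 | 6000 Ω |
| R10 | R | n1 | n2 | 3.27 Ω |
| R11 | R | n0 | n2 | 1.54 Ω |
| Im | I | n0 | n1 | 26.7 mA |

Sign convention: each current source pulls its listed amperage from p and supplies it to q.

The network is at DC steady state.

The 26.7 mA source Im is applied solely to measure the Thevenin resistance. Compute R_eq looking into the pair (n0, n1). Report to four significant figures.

Apply KCL at each of the 3 non-ground nodes and solve the resulting linear system.
Node n1: branches {R1, R2, R3, R5, R6, R7, R8, R9, R10, Im} → V_1 = 0.08932
Node n2: branches {R4, R6, R7, R8, R9, R10, R11} → V_2 = 0.03800
Node n3: branches {R1, R2, R4, R5} → V_3 = 0.08514

R_eq = 3.345 Ω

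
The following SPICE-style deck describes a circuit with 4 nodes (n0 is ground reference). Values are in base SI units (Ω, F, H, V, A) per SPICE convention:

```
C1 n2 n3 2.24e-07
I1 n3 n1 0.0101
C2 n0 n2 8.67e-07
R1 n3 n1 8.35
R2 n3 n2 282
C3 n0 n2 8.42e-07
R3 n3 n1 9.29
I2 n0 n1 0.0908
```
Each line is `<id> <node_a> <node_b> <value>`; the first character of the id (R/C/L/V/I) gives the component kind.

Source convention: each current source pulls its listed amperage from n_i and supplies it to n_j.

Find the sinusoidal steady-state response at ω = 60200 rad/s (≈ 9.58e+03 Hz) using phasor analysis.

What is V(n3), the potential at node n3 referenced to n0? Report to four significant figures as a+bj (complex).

Apply KCL at each of the 3 non-ground nodes and solve the resulting linear system.
Node n1: branches {I1, R1, R3, I2} → V_1 = 2.100-7.181j
Node n2: branches {C1, C2, R2, C3} → V_2 = 0.000-0.8826j
Node n3: branches {C1, I1, R1, R2, R3} → V_3 = 1.656-7.181j

1.656-7.181j V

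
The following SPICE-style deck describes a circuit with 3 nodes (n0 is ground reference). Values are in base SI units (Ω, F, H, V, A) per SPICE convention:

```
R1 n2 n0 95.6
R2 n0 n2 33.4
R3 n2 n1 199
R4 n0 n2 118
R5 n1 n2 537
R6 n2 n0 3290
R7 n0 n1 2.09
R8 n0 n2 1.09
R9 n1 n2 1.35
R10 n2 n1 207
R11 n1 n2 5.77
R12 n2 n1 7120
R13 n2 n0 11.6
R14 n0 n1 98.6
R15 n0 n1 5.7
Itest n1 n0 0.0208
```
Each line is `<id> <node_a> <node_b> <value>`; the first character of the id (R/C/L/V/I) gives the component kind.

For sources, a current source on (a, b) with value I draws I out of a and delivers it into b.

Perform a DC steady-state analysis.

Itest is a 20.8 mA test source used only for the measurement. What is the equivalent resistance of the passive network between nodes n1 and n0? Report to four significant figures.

Element admittances at DC:
  Y(R1) = 0.01046 S between n2,n0
  Y(R2) = 0.02994 S between n0,n2
  Y(R3) = 0.005025 S between n2,n1
  Y(R4) = 0.008475 S between n0,n2
  Y(R5) = 0.001862 S between n1,n2
  Y(R6) = 0.0003040 S between n2,n0
  Y(R7) = 0.4785 S between n0,n1
  Y(R8) = 0.9174 S between n0,n2
  Y(R9) = 0.7407 S between n1,n2
  Y(R10) = 0.004831 S between n2,n1
  Y(R11) = 0.1733 S between n1,n2
  Y(R12) = 0.0001404 S between n2,n1
  Y(R13) = 0.08621 S between n2,n0
  Y(R14) = 0.01014 S between n0,n1
  Y(R15) = 0.1754 S between n0,n1
  Itest: injects 0.0208 A into n0 (from n1)
Assemble and solve the 2×2 MNA system:
  V(n1)=-0.01798  V(n2)=-0.008414

R_eq = 0.8645 Ω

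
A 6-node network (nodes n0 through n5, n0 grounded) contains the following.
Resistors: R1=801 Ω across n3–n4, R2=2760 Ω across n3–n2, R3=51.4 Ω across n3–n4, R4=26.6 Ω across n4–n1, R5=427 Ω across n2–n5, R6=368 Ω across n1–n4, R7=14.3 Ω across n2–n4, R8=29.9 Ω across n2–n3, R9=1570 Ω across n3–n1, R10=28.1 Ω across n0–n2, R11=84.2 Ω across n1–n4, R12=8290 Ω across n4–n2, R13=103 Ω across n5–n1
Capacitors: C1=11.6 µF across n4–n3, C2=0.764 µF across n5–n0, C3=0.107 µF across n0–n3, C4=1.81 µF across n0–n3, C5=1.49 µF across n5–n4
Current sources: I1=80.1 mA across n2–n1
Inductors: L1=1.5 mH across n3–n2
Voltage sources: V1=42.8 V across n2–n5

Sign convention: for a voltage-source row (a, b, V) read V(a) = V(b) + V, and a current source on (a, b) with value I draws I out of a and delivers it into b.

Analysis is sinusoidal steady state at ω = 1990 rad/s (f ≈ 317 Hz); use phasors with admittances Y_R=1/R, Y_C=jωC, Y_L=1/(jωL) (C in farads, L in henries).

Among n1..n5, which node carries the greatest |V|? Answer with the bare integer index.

5

MNA unknowns: 5 node voltages V₁..V_5 plus 1 source current (V1)
R1: Y=0.001248+0.000j on G[3,4]
R2: Y=0.0003623+0.000j on G[3,2]
C1: Y=0.000+0.02308j on G[4,3]
R3: Y=0.01946+0.000j on G[3,4]
R4: Y=0.03759+0.000j on G[4,1]
R5: Y=0.002342+0.000j on G[2,5]
C2: Y=0.000+0.001520j on G[5,0]
C3: Y=0.000+0.0002129j on G[0,3]
I1: z[2]−=0.0801, z[1]+=0.0801
R6: Y=0.002717+0.000j on G[1,4]
R7: Y=0.06993+0.000j on G[2,4]
C4: Y=0.000+0.003602j on G[0,3]
L1: Y=0.000-0.3350j on G[3,2]
C5: Y=0.000+0.002965j on G[5,4]
R8: Y=0.03344+0.000j on G[2,3]
R9: Y=0.0006369+0.000j on G[3,1]
R10: Y=0.03559+0.000j on G[0,2]
R11: Y=0.01188+0.000j on G[1,4]
R12: Y=0.0001206+0.000j on G[4,2]
R13: Y=0.009709+0.000j on G[5,1]
V1: row V2−V5=42.8, i_V1 at 2,5
solve → V1=-7.505+1.336j, V2=0.2450+1.768j, V3=0.4645+1.581j, V4=-2.616+1.252j, V5=-42.55+1.768j
aux → i_V1=-0.4447-0.1789j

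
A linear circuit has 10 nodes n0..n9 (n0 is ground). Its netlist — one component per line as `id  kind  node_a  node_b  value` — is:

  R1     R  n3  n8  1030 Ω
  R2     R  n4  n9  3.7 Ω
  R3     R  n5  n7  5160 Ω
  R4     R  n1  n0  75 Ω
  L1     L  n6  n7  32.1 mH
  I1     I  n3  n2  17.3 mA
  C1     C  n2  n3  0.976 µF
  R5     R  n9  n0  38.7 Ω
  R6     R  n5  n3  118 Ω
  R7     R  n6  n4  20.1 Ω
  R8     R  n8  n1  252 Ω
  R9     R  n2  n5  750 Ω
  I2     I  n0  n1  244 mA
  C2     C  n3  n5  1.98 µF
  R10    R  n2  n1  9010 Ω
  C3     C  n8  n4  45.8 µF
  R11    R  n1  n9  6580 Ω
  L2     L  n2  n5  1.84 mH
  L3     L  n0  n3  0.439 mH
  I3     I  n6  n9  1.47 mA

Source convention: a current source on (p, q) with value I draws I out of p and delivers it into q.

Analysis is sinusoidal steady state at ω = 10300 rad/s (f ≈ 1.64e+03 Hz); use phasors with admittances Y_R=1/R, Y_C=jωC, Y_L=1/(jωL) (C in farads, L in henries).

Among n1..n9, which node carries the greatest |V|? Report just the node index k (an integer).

Apply KCL at each of the 9 non-ground nodes and solve the resulting linear system.
Node n1: branches {R4, R8, I2, R10, R11} → V_1 = 14.37-0.02232j
Node n2: branches {I1, C1, R9, R10, L2} → V_2 = 0.2257-0.3764j
Node n3: branches {R1, I1, C1, R6, C2, L3} → V_3 = -0.0001901+0.01770j
Node n4: branches {R2, R7, C3} → V_4 = 2.043+0.01085j
Node n5: branches {R3, R6, R9, C2, L2} → V_5 = 0.1763-0.6577j
Node n6: branches {L1, R7, I3} → V_6 = 2.006+0.008722j
Node n7: branches {R3, L1} → V_7 = 2.041-0.1108j
Node n8: branches {R1, R8, C3} → V_8 = 2.044-0.08864j
Node n9: branches {R2, R5, R11, I3} → V_9 = 1.876+0.009889j

1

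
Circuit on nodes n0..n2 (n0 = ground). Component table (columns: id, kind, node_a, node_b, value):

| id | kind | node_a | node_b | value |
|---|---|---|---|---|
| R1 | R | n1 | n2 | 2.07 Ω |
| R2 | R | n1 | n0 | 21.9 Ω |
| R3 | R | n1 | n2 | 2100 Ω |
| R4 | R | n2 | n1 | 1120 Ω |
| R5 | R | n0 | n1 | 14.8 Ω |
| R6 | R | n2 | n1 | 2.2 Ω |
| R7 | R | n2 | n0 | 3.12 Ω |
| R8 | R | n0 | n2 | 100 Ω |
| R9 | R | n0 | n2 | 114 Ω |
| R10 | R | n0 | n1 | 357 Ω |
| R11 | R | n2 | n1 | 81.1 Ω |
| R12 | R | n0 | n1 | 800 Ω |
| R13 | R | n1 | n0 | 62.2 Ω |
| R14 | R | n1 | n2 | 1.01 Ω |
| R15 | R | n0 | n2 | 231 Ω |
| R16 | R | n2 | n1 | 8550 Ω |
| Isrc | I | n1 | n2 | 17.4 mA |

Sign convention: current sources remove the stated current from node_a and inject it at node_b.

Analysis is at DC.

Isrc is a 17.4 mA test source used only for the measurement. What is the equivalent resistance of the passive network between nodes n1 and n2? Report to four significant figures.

Apply KCL at each of the 2 non-ground nodes and solve the resulting linear system.
Node n1: branches {R1, R2, R3, R4, R5, R6, R10, R11, R12, R13, R14, R16, Isrc} → V_1 = -0.006152
Node n2: branches {R1, R3, R4, R6, R7, R8, R9, R11, R14, R15, R16, Isrc} → V_2 = 0.002388

R_eq = 0.4908 Ω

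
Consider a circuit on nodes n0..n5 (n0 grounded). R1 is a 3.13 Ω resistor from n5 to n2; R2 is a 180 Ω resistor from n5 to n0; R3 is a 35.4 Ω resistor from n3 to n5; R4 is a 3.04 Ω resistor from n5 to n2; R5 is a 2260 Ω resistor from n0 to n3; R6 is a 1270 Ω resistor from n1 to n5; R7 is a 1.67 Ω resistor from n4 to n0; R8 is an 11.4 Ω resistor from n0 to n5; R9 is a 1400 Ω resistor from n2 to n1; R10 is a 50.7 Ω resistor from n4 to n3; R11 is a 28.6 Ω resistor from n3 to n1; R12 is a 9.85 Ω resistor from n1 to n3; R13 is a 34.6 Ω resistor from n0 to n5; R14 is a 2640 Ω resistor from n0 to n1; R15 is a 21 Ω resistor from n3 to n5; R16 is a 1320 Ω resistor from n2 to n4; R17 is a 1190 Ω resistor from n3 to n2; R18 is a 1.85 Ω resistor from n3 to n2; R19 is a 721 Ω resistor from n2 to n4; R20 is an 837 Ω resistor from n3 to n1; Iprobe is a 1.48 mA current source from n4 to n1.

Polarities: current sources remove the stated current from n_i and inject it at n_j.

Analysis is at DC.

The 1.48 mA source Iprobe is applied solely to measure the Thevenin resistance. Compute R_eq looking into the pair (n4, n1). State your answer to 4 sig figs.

R_eq = 16.91 Ω

MNA unknowns: 5 node voltages V₁..V_5
R1: Y=0.3195 on G[5,2]
R2: Y=0.005556 on G[5,0]
R3: Y=0.02825 on G[3,5]
R4: Y=0.3289 on G[5,2]
R5: Y=0.0004425 on G[0,3]
R6: Y=0.0007874 on G[1,5]
R7: Y=0.5988 on G[4,0]
R8: Y=0.08772 on G[0,5]
R9: Y=0.0007143 on G[2,1]
R10: Y=0.01972 on G[4,3]
R11: Y=0.03497 on G[3,1]
R12: Y=0.1015 on G[1,3]
R13: Y=0.02890 on G[0,5]
R14: Y=0.0003788 on G[0,1]
R15: Y=0.04762 on G[3,5]
R16: Y=0.0007576 on G[2,4]
R17: Y=0.0008403 on G[3,2]
R18: Y=0.5405 on G[3,2]
R19: Y=0.001387 on G[2,4]
R20: Y=0.001195 on G[3,1]
Iprobe: z[4]−=0.00148, z[1]+=0.00148
solve → V1=0.02308, V2=0.01083, V3=0.01254, V4=-0.001949, V5=0.009433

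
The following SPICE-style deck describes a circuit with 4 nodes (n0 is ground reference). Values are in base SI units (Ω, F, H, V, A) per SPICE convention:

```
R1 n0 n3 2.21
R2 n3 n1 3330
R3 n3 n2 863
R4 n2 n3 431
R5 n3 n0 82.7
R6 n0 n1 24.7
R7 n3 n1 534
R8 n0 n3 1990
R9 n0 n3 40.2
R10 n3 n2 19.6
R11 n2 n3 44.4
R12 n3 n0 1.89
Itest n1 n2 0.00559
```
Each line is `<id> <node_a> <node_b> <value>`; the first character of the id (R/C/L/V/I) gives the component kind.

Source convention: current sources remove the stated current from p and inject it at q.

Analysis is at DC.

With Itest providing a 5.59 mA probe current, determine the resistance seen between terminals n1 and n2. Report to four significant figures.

Apply KCL at each of the 3 non-ground nodes and solve the resulting linear system.
Node n1: branches {R2, R6, R7, Itest} → V_1 = -0.1308
Node n2: branches {R3, R4, R10, R11, Itest} → V_2 = 0.07777
Node n3: branches {R1, R2, R3, R4, R5, R7, R8, R9, R10, R11, R12} → V_3 = 0.005196

R_eq = 37.31 Ω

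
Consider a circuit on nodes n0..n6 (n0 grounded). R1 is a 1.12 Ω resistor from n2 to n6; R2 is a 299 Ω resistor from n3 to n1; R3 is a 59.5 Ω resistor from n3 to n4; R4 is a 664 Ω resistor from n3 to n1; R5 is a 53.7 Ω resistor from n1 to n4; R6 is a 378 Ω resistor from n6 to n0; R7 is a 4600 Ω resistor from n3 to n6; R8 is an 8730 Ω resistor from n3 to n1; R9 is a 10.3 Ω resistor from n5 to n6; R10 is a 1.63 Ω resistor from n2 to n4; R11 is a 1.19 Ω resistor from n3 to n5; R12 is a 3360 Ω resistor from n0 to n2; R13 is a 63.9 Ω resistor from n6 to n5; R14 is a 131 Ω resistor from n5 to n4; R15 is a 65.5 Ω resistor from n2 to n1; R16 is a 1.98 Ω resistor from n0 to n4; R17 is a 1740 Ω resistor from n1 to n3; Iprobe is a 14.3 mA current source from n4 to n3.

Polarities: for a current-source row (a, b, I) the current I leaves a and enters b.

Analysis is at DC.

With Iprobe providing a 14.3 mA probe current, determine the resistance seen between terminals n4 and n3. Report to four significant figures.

Apply KCL at each of the 6 non-ground nodes and solve the resulting linear system.
Node n1: branches {R2, R4, R5, R8, R15, R17} → V_1 = 0.02549
Node n2: branches {R1, R10, R12, R15} → V_2 = 0.01702
Node n3: branches {R2, R3, R4, R7, R8, R11, R17, Iprobe} → V_3 = 0.1351
Node n4: branches {R3, R5, R10, R14, R16, Iprobe} → V_4 = -0.0001603
Node n5: branches {R9, R11, R13, R14} → V_5 = 0.1215
Node n6: branches {R1, R6, R7, R9, R13} → V_6 = 0.02868

R_eq = 9.458 Ω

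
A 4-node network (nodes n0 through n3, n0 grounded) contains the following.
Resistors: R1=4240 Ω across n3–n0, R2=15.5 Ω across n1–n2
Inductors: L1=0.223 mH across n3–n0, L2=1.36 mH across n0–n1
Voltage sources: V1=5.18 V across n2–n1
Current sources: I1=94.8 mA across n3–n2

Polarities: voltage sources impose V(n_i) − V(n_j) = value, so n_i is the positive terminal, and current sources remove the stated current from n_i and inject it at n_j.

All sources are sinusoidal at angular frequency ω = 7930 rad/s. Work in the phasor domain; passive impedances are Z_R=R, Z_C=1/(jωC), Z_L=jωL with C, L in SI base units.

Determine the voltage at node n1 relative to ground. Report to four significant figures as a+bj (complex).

0.000+1.022j V

MNA unknowns: 3 node voltages V₁..V_3 plus 1 source current (V1)
R1: Y=0.0002358+0.000j on G[3,0]
L1: Y=0.000-0.5655j on G[3,0]
R2: Y=0.06452+0.000j on G[1,2]
L2: Y=0.000-0.09272j on G[0,1]
V1: row V2−V1=5.18, i_V1 at 2,1
I1: z[3]−=0.0948, z[2]+=0.0948
solve → V1=0.000+1.022j, V2=5.180+1.022j, V3=-6.992e-05-0.1676j
aux → i_V1=-0.2394+0.000j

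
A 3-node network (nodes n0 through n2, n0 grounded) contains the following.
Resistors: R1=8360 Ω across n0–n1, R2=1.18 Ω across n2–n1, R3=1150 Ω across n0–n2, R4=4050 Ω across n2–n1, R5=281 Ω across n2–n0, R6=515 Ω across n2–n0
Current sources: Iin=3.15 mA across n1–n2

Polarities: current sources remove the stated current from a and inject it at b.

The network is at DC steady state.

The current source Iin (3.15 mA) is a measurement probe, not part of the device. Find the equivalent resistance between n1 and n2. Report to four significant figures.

R_eq = 1.179 Ω

Apply KCL at each of the 2 non-ground nodes and solve the resulting linear system.
Node n1: branches {R1, R2, R4, Iin} → V_1 = -0.003647
Node n2: branches {R2, R3, R4, R5, R6, Iin} → V_2 = 6.848e-05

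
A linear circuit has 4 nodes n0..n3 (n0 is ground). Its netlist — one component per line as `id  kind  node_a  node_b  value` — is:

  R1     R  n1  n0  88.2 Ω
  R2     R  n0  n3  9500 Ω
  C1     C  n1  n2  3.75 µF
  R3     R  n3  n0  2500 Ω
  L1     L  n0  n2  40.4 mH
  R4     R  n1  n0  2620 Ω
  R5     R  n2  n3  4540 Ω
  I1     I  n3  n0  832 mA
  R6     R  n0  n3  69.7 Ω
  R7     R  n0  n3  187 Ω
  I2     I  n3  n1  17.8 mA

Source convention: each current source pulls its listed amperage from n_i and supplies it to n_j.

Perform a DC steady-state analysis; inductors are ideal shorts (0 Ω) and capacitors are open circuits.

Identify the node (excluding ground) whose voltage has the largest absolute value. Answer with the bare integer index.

3

Element admittances at DC:
  Y(R1) = 0.01134 S between n1,n0
  Y(R2) = 0.0001053 S between n0,n3
  Y(C1) = 0.000 S between n1,n2
  Y(R3) = 0.0004000 S between n3,n0
  L1: short n0↔n2 (DC inductor)
  Y(R4) = 0.0003817 S between n1,n0
  Y(R5) = 0.0002203 S between n2,n3
  I1: injects 0.832 A into n0 (from n3)
  Y(R6) = 0.01435 S between n0,n3
  Y(R7) = 0.005348 S between n0,n3
  I2: injects 0.0178 A into n1 (from n3)
Assemble and solve the 4×4 MNA system:
  V(n1)=1.519  V(n2)=0.000  V(n3)=-41.62
  i(L1)=0.009166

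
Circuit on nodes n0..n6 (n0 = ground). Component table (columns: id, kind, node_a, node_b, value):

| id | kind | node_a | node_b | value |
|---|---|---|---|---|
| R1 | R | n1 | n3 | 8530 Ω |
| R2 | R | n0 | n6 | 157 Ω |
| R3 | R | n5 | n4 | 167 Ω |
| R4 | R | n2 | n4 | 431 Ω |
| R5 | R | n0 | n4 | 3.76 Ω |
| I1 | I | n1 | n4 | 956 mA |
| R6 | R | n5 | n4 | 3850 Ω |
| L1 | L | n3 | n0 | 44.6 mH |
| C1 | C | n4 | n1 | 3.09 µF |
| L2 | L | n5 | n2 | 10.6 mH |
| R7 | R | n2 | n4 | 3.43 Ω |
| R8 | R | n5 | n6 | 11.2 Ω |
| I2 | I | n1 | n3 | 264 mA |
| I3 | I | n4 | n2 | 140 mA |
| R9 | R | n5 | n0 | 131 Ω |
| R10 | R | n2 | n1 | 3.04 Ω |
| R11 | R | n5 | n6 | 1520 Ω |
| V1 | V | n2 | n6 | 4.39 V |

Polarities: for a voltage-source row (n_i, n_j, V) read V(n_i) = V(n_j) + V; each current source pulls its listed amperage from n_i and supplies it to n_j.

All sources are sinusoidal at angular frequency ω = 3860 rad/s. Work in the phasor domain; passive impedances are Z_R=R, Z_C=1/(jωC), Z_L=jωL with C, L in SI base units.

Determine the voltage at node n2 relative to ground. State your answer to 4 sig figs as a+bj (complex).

-3.754+0.3347j V

Apply KCL at each of the 6 non-ground nodes and solve the resulting linear system.
Node n1: branches {R1, I1, C1, I2, R10} → V_1 = -7.439+0.5988j
Node n2: branches {R4, L2, R7, I3, R10, V1} → V_2 = -3.754+0.3347j
Node n3: branches {R1, L1, I2} → V_3 = 0.9018+45.28j
Node n4: branches {R3, R4, R5, I1, R6, C1, R7, I3} → V_4 = -0.5957+0.02461j
Node n5: branches {R3, R6, L2, R8, R9, R11} → V_5 = -6.906-0.4505j
Node n6: branches {R2, R8, R11, V1} → V_6 = -8.144+0.3347j
Source currents: i(V1)=-0.1632+0.07276j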